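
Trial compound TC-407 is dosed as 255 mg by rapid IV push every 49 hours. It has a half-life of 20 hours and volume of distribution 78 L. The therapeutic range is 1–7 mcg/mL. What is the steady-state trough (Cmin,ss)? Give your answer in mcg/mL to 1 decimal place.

k = ln2/t½ = ln2/20 ≈ 0.034657 h⁻¹; fraction remaining f = e^(−kτ) = e^(−0.034657×49) ≈ 0.1830.
At steady state, accumulation factor R = 1/(1 − e^(−kτ)) ≈ 1.2240.
Single-dose peak C₀ = D/Vd = 255/78 ≈ 3.269 mcg/mL.
Cmax,ss = C₀/(1 − f) ≈ 3.269/0.8170 ≈ 4.001 mcg/mL.
One interval later, Cmin,ss = Cmax,ss·e^(−kτ) ≈ 4.001 × 0.1830 ≈ 0.732 mcg/mL.
Trough 0.7 mcg/mL vs MEC 1 mcg/mL: subtherapeutic.

0.7 mcg/mL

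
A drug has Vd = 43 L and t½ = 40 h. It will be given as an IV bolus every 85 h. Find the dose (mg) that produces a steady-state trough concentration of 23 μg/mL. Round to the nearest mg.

3325 mg

τ/t½ = 85/40 ≈ 2.125, so f = (1/2)^(85/40) ≈ 0.229251.
Cmin,ss = (D/Vd)·f/(1−f), so D = Cmin,ss·Vd·(1−f)/f.
D = 23 × 43 × (1−f)/f ≈ 23 × 43 × 3.36203 ≈ 3325.05 mg.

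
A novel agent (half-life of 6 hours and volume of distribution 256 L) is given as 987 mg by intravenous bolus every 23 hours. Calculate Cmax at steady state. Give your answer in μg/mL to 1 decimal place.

Over one 23-h interval, 23/6 ≈ 3.8333 half-lives elapse, leaving f ≈ 0.0702 of each dose.
Accumulation ratio R = 1/(1 − f) ≈ 1/0.9298 ≈ 1.0755.
Single-dose peak C₀ = D/Vd = 987/256 ≈ 3.855 μg/mL.
Steady-state peak Cmax,ss = C₀·R ≈ 3.855 × 1.0755 ≈ 4.146 μg/mL.

4.1 μg/mL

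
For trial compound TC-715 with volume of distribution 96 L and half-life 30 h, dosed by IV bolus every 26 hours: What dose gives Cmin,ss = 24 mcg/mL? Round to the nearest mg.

τ/t½ = 26/30 ≈ 0.86667, so f = (1/2)^(26/30) ≈ 0.548412.
Cmin,ss = (D/Vd)·f/(1−f), so D = Cmin,ss·Vd·(1−f)/f.
D = 24 × 96 × (1−f)/f ≈ 24 × 96 × 0.82345 ≈ 1897.23 mg.

1897 mg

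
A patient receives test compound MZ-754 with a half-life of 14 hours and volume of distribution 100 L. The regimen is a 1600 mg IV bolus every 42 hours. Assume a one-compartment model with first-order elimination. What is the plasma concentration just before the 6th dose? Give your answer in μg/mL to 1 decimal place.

f = (1/2)^(τ/t½) = (1/2)^(42/14) ≈ 0.1250.
C₀ = D/Vd = 1600/100 ≈ 16.000 μg/mL.
Before the 6th dose, 5 doses have been given. Superposition: Cmin = C₀·(f + f² + … + f^5).
≈ 16.000 × (0.1250 + 0.0156 + 0.0020 + 0.0002 + 0.0000) ≈ 16.000 × 0.1428 ≈ 2.285 μg/mL.

2.3 μg/mL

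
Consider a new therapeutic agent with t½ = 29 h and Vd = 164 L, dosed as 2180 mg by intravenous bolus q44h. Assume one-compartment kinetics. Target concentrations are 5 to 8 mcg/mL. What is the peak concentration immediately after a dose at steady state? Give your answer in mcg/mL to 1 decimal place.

Over one 44-h interval, 44/29 ≈ 1.5172 half-lives elapse, leaving f ≈ 0.3494 of each dose.
At steady state, accumulation factor R = 1/(1 − e^(−kτ)) ≈ 1.5370.
Single-dose peak C₀ = D/Vd = 2180/164 ≈ 13.293 mcg/mL.
Steady-state peak Cmax,ss = C₀·R ≈ 13.293 × 1.5370 ≈ 20.431 mcg/mL.
Peak 20.4 mcg/mL vs MTC 8 mcg/mL: exceeds toxic threshold.

20.4 mcg/mL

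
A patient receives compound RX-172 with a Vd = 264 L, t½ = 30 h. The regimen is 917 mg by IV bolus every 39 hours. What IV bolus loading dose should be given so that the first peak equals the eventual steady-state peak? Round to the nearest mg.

1544 mg

f = (1/2)^(39/30) ≈ 0.406126; accumulation ratio R = 1/(1−f) ≈ 1.68386.
Loading dose to hit Cmax,ss on first dose: D_load = D_maint·R ≈ 917 × 1.68386 ≈ 1544.10 mg.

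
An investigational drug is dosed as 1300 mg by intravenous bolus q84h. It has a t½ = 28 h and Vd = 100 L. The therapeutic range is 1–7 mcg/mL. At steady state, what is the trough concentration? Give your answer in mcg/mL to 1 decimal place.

1.9 mcg/mL

τ = 84 h = 3 half-lives, so f = (1/2)^3 = 0.125.
Accumulation ratio R = 1/(1 − f) = 1/0.875 = 8/7.
Single-dose peak C₀ = D/Vd = 1300/100 = 13 mcg/mL.
Steady-state peak Cmax,ss = C₀·R = 13 × 8/7 ≈ 14.857 mcg/mL.
Steady-state trough Cmin,ss = Cmax,ss·f ≈ 14.857 × 0.125 ≈ 1.857 mcg/mL.
Trough 1.9 mcg/mL vs MEC 1 mcg/mL: adequate.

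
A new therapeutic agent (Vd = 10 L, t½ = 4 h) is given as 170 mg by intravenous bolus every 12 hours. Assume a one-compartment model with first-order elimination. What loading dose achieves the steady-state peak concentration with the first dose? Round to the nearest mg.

f = (1/2)^(12/4) ≈ 0.125000; accumulation ratio R = 1/(1−f) ≈ 1.14286.
Loading dose to hit Cmax,ss on first dose: D_load = D_maint·R ≈ 170 × 1.14286 ≈ 194.29 mg.

194 mg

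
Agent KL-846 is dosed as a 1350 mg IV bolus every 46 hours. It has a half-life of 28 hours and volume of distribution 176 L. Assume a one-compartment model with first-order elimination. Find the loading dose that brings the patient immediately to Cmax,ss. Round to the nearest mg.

f = (1/2)^(46/28) ≈ 0.320222; accumulation ratio R = 1/(1−f) ≈ 1.47107.
Loading dose to hit Cmax,ss on first dose: D_load = D_maint·R ≈ 1350 × 1.47107 ≈ 1985.94 mg.

1986 mg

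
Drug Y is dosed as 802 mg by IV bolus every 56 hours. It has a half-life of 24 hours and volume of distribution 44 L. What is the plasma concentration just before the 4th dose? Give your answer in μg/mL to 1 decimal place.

f = (1/2)^(τ/t½) = (1/2)^(56/24) ≈ 0.1984.
C₀ = D/Vd = 802/44 ≈ 18.227 μg/mL.
Before the 4th dose, 3 doses have been given. Superposition: Cmin = C₀·(f + f² + … + f^3).
≈ 18.227 × (0.1984 + 0.0394 + 0.0078) ≈ 18.227 × 0.2456 ≈ 4.477 μg/mL.

4.5 μg/mL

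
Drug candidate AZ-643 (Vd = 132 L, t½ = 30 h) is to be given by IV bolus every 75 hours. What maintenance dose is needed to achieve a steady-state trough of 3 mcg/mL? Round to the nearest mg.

1844 mg

τ/t½ = 75/30 ≈ 2.5, so f = (1/2)^(75/30) ≈ 0.176777.
Cmin,ss = (D/Vd)·f/(1−f), so D = Cmin,ss·Vd·(1−f)/f.
D = 3 × 132 × (1−f)/f ≈ 3 × 132 × 4.65684 ≈ 1844.11 mg.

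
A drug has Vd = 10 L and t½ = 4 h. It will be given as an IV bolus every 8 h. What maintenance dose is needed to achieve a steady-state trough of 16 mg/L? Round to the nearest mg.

480 mg

τ/t½ = 8/4 ≈ 2, so f = (1/2)^(8/4) ≈ 0.250000.
Cmin,ss = (D/Vd)·f/(1−f), so D = Cmin,ss·Vd·(1−f)/f.
D = 16 × 10 × (1−f)/f ≈ 16 × 10 × 3.00000 ≈ 480.00 mg.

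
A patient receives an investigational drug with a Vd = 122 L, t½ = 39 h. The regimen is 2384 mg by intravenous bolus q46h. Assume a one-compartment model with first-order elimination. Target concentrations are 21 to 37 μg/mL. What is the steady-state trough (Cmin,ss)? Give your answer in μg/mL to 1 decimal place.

Over one 46-h interval, 46/39 ≈ 1.1795 half-lives elapse, leaving f ≈ 0.4415 of each dose.
Accumulation ratio R = 1/(1 − f) ≈ 1/0.5585 ≈ 1.7905.
Single-dose peak C₀ = D/Vd = 2384/122 ≈ 19.541 μg/mL.
Steady-state peak Cmax,ss = C₀·R ≈ 19.541 × 1.7905 ≈ 34.988 μg/mL.
Steady-state trough Cmin,ss = Cmax,ss·f ≈ 34.988 × 0.4415 ≈ 15.447 μg/mL.
Trough 15.4 μg/mL vs MEC 21 μg/mL: subtherapeutic.

15.4 μg/mL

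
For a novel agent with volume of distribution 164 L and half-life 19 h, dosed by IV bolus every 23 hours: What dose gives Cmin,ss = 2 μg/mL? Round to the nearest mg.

431 mg

τ/t½ = 23/19 ≈ 1.2105, so f = (1/2)^(23/19) ≈ 0.432111.
Cmin,ss = (D/Vd)·f/(1−f), so D = Cmin,ss·Vd·(1−f)/f.
D = 2 × 164 × (1−f)/f ≈ 2 × 164 × 1.31422 ≈ 431.06 mg.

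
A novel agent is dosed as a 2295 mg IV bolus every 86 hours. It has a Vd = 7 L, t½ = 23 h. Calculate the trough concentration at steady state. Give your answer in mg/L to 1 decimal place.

26.5 mg/L

Over one 86-h interval, 86/23 ≈ 3.7391 half-lives elapse, leaving f ≈ 0.0749 of each dose.
Each bolus raises the concentration by D/Vd = 2295/7 ≈ 327.857 mg/L.
Steady-state trough Cmin,ss = C₀·f/(1−f) ≈ 327.857 × 0.0749/0.9251 ≈ 26.545 mg/L.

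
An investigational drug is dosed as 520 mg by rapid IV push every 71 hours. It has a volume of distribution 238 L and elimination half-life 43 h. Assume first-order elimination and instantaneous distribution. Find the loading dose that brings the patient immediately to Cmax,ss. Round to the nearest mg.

763 mg

f = (1/2)^(71/43) ≈ 0.318383; accumulation ratio R = 1/(1−f) ≈ 1.46710.
Loading dose to hit Cmax,ss on first dose: D_load = D_maint·R ≈ 520 × 1.46710 ≈ 762.89 mg.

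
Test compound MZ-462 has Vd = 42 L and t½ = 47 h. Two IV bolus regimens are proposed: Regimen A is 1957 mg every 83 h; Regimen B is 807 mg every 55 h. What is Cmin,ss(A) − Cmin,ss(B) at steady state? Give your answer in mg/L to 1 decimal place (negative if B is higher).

Regimen A: f = (1/2)^(83/47) ≈ 0.2940; Cmin,ss = (1957/42)·f/(1−f) ≈ 19.404 mg/L.
Regimen B: f = (1/2)^(55/47) ≈ 0.4444; Cmin,ss = (807/42)·f/(1−f) ≈ 15.369 mg/L.
Difference ≈ 19.404 − 15.369 ≈ 4.035 mg/L.

4.0 mg/L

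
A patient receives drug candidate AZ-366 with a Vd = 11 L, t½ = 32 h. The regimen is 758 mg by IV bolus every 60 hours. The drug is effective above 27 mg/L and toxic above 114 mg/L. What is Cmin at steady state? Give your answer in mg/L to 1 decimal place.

Over one 60-h interval, 60/32 ≈ 1.875 half-lives elapse, leaving f ≈ 0.2726 of each dose.
Each bolus raises the concentration by D/Vd = 758/11 ≈ 68.909 mg/L.
Steady-state trough Cmin,ss = C₀·f/(1−f) ≈ 68.909 × 0.2726/0.7274 ≈ 25.824 mg/L.
Trough 25.8 mg/L vs MEC 27 mg/L: subtherapeutic.

25.8 mg/L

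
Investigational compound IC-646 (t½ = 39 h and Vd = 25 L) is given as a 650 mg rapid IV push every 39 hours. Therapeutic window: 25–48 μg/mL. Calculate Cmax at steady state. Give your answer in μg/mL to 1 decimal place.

52.0 μg/mL

τ = 39 h = 1 half-life, so f = (1/2)^1 = 0.5.
At steady state, R = 1/(1 − 0.5) = 2/1.
Single-dose peak C₀ = D/Vd = 650/25 = 26 μg/mL.
Steady-state peak Cmax,ss = C₀·R = 26 × 2/1 ≈ 52.000 μg/mL.
Peak 52.0 μg/mL vs MTC 48 μg/mL: exceeds toxic threshold.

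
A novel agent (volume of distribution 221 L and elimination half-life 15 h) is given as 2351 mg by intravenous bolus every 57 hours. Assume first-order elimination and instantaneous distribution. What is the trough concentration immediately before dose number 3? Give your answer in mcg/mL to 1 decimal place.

0.8 mcg/mL

f = (1/2)^(τ/t½) = (1/2)^(57/15) ≈ 0.0718.
C₀ = D/Vd = 2351/221 ≈ 10.638 mcg/mL.
Before the 3rd dose, 2 doses have been given. Superposition: Cmin = C₀·(f + f²).
≈ 10.638 × (0.0718 + 0.0052) ≈ 10.638 × 0.0770 ≈ 0.819 mcg/mL.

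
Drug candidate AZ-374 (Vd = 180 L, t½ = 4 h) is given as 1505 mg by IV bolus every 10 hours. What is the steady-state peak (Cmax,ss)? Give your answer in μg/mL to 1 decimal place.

10.2 μg/mL

Over one 10-h interval, 10/4 ≈ 2.5 half-lives elapse, leaving f ≈ 0.1768 of each dose.
Accumulation ratio R = 1/(1 − f) ≈ 1/0.8232 ≈ 1.2148.
Single-dose peak C₀ = D/Vd = 1505/180 ≈ 8.361 μg/mL.
Steady-state peak Cmax,ss = C₀·R ≈ 8.361 × 1.2148 ≈ 10.157 μg/mL.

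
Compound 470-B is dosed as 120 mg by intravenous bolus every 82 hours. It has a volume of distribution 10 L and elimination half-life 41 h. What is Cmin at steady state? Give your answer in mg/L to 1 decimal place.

4.0 mg/L

The dosing interval is 2 half-lives, so f = 2^(−2) = 0.25.
Accumulation ratio R = 1/(1 − f) = 1/0.75 = 4/3.
Single-dose peak C₀ = D/Vd = 120/10 = 12 mg/L.
Steady-state peak Cmax,ss = C₀·R = 12 × 4/3 ≈ 16.000 mg/L.
Steady-state trough Cmin,ss = Cmax,ss·f ≈ 16.000 × 0.25 ≈ 4.000 mg/L.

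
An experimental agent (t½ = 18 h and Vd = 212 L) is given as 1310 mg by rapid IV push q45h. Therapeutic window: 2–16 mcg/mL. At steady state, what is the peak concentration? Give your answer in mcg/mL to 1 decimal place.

Over one 45-h interval, 45/18 ≈ 2.5 half-lives elapse, leaving f ≈ 0.1768 of each dose.
Accumulation ratio R = 1/(1 − f) ≈ 1/0.8232 ≈ 1.2148.
Each bolus raises the concentration by D/Vd = 1310/212 ≈ 6.179 mcg/mL.
Steady-state peak Cmax,ss = C₀·R ≈ 6.179 × 1.2148 ≈ 7.506 mcg/mL.
Peak 7.5 mcg/mL vs MTC 16 mcg/mL: below toxic threshold.

7.5 mcg/mL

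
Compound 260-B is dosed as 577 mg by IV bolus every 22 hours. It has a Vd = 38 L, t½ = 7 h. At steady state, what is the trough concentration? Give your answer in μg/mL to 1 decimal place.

1.9 μg/mL

τ/t½ = 22/7 ≈ 3.1429, so fraction remaining f = (1/2)^(22/7) ≈ 0.1132.
Accumulation ratio R = 1/(1 − f) ≈ 1/0.8868 ≈ 1.1276.
Each bolus raises the concentration by D/Vd = 577/38 ≈ 15.184 μg/mL.
Cmax,ss = C₀/(1 − f) ≈ 15.184/0.8868 ≈ 17.122 μg/mL.
Steady-state trough Cmin,ss = Cmax,ss·f ≈ 17.122 × 0.1132 ≈ 1.938 μg/mL.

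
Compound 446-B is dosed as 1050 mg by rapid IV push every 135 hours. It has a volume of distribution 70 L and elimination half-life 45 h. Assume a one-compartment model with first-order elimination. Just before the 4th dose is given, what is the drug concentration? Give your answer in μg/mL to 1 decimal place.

f = (1/2)^(τ/t½) = (1/2)^(135/45) ≈ 0.1250.
C₀ = D/Vd = 1050/70 ≈ 15.000 μg/mL.
Before the 4th dose, 3 doses have been given. Superposition: Cmin = C₀·(f + f² + … + f^3).
≈ 15.000 × (0.1250 + 0.0156 + 0.0020) ≈ 15.000 × 0.1426 ≈ 2.139 μg/mL.

2.1 μg/mL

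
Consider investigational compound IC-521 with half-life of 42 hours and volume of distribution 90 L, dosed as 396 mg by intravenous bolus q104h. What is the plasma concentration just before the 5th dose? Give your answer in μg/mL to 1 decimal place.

1.0 μg/mL

f = (1/2)^(τ/t½) = (1/2)^(104/42) ≈ 0.1797.
C₀ = D/Vd = 396/90 ≈ 4.400 μg/mL.
Before the 5th dose, 4 doses have been given. Superposition: Cmin = C₀·(f + f² + … + f^4).
≈ 4.400 × (0.1797 + 0.0323 + 0.0058 + 0.0010) ≈ 4.400 × 0.2188 ≈ 0.963 μg/mL.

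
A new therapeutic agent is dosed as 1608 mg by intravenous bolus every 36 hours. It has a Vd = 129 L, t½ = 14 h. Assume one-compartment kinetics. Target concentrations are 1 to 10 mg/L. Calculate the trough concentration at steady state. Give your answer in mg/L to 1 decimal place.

2.5 mg/L

Over one 36-h interval, 36/14 ≈ 2.5714 half-lives elapse, leaving f ≈ 0.1682 of each dose.
Accumulation ratio R = 1/(1 − f) ≈ 1/0.8318 ≈ 1.2022.
Single-dose peak C₀ = D/Vd = 1608/129 ≈ 12.465 mg/L.
Steady-state peak Cmax,ss = C₀·R ≈ 12.465 × 1.2022 ≈ 14.985 mg/L.
Steady-state trough Cmin,ss = Cmax,ss·f ≈ 14.985 × 0.1682 ≈ 2.520 mg/L.
Trough 2.5 mg/L vs MEC 1 mg/L: adequate.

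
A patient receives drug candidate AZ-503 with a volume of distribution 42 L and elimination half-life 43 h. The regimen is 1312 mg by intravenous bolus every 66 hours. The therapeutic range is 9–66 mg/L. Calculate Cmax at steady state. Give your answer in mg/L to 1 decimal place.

47.7 mg/L

τ/t½ = 66/43 ≈ 1.5349, so fraction remaining f = (1/2)^(66/43) ≈ 0.3451.
At steady state, accumulation factor R = 1/(1 − e^(−kτ)) ≈ 1.5270.
Single-dose peak C₀ = D/Vd = 1312/42 ≈ 31.238 mg/L.
Steady-state peak Cmax,ss = C₀·R ≈ 31.238 × 1.5270 ≈ 47.700 mg/L.
Peak 47.7 mg/L vs MTC 66 mg/L: below toxic threshold.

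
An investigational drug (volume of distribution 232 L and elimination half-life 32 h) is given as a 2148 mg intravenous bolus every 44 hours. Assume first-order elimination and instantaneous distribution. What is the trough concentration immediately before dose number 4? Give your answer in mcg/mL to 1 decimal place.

5.5 mcg/mL

f = (1/2)^(τ/t½) = (1/2)^(44/32) ≈ 0.3856.
C₀ = D/Vd = 2148/232 ≈ 9.259 mcg/mL.
Before the 4th dose, 3 doses have been given. Superposition: Cmin = C₀·(f + f² + … + f^3).
≈ 9.259 × (0.3856 + 0.1487 + 0.0573) ≈ 9.259 × 0.5916 ≈ 5.478 mcg/mL.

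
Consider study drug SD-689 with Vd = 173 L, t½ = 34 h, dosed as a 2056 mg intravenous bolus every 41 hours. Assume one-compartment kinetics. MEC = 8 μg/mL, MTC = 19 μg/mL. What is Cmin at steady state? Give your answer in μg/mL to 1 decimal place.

k = ln2/t½ = ln2/34 ≈ 0.020387 h⁻¹; fraction remaining f = e^(−kτ) = e^(−0.020387×41) ≈ 0.4335.
Accumulation ratio R = 1/(1 − f) ≈ 1/0.5665 ≈ 1.7652.
Each bolus raises the concentration by D/Vd = 2056/173 ≈ 11.884 μg/mL.
Cmax,ss = C₀/(1 − f) ≈ 11.884/0.5665 ≈ 20.978 μg/mL.
One interval later, Cmin,ss = Cmax,ss·e^(−kτ) ≈ 20.978 × 0.4335 ≈ 9.094 μg/mL.
Trough 9.1 μg/mL vs MEC 8 μg/mL: adequate.

9.1 μg/mL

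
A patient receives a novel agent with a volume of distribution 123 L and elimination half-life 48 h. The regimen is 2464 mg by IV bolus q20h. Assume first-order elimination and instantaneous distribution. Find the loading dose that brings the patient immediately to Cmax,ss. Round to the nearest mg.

9823 mg

f = (1/2)^(20/48) ≈ 0.749154; accumulation ratio R = 1/(1−f) ≈ 3.98651.
Loading dose to hit Cmax,ss on first dose: D_load = D_maint·R ≈ 2464 × 3.98651 ≈ 9822.76 mg.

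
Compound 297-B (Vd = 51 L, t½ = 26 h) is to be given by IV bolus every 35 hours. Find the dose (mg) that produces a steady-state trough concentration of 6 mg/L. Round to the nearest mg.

τ/t½ = 35/26 ≈ 1.3462, so f = (1/2)^(35/26) ≈ 0.393339.
Cmin,ss = (D/Vd)·f/(1−f), so D = Cmin,ss·Vd·(1−f)/f.
D = 6 × 51 × (1−f)/f ≈ 6 × 51 × 1.54234 ≈ 471.96 mg.

472 mg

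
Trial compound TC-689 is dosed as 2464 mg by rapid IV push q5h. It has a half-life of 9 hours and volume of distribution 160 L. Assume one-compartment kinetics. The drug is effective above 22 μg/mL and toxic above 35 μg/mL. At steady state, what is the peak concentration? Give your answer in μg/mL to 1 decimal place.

48.2 μg/mL

Over one 5-h interval, 5/9 ≈ 0.55556 half-lives elapse, leaving f ≈ 0.6804 of each dose.
Accumulation ratio R = 1/(1 − f) ≈ 1/0.3196 ≈ 3.1289.
Each bolus raises the concentration by D/Vd = 2464/160 ≈ 15.400 μg/mL.
Steady-state peak Cmax,ss = C₀·R ≈ 15.400 × 3.1289 ≈ 48.185 μg/mL.
Peak 48.2 μg/mL vs MTC 35 μg/mL: exceeds toxic threshold.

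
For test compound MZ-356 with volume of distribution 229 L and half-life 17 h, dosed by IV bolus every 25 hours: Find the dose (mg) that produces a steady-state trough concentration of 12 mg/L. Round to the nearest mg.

4868 mg

τ/t½ = 25/17 ≈ 1.4706, so f = (1/2)^(25/17) ≈ 0.360835.
Cmin,ss = (D/Vd)·f/(1−f), so D = Cmin,ss·Vd·(1−f)/f.
D = 12 × 229 × (1−f)/f ≈ 12 × 229 × 1.77135 ≈ 4867.67 mg.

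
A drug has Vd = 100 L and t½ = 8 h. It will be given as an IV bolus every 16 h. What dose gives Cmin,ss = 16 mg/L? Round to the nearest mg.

τ/t½ = 16/8 ≈ 2, so f = (1/2)^(16/8) ≈ 0.250000.
Cmin,ss = (D/Vd)·f/(1−f), so D = Cmin,ss·Vd·(1−f)/f.
D = 16 × 100 × (1−f)/f ≈ 16 × 100 × 3.00000 ≈ 4800.00 mg.

4800 mg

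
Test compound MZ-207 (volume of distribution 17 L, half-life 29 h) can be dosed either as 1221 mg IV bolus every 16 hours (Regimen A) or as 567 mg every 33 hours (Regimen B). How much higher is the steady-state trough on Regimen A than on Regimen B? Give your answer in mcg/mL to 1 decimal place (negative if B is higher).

126.4 mcg/mL

Regimen A: f = (1/2)^(16/29) ≈ 0.6822; Cmin,ss = (1221/17)·f/(1−f) ≈ 154.179 mcg/mL.
Regimen B: f = (1/2)^(33/29) ≈ 0.4544; Cmin,ss = (567/17)·f/(1−f) ≈ 27.778 mcg/mL.
Difference ≈ 154.179 − 27.778 ≈ 126.401 mcg/mL.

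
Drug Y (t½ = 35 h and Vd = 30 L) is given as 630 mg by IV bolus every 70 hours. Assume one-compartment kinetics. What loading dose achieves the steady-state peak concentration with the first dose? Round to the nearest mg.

840 mg

f = (1/2)^(70/35) ≈ 0.250000; accumulation ratio R = 1/(1−f) ≈ 1.33333.
Loading dose to hit Cmax,ss on first dose: D_load = D_maint·R ≈ 630 × 1.33333 ≈ 840.00 mg.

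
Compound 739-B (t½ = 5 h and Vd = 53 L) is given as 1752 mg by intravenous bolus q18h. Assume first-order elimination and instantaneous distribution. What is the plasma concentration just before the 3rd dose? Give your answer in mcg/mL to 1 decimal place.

3.0 mcg/mL

f = (1/2)^(τ/t½) = (1/2)^(18/5) ≈ 0.0825.
C₀ = D/Vd = 1752/53 ≈ 33.057 mcg/mL.
Before the 3rd dose, 2 doses have been given. Superposition: Cmin = C₀·(f + f²).
≈ 33.057 × (0.0825 + 0.0068) ≈ 33.057 × 0.0893 ≈ 2.952 mcg/mL.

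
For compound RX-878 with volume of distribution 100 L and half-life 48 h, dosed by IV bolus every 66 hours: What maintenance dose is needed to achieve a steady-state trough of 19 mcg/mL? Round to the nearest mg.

3028 mg

τ/t½ = 66/48 ≈ 1.375, so f = (1/2)^(66/48) ≈ 0.385553.
Cmin,ss = (D/Vd)·f/(1−f), so D = Cmin,ss·Vd·(1−f)/f.
D = 19 × 100 × (1−f)/f ≈ 19 × 100 × 1.59368 ≈ 3027.99 mg.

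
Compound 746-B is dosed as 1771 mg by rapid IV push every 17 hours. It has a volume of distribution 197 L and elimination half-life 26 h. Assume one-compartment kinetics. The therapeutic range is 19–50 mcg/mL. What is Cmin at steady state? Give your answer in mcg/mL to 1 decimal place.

Over one 17-h interval, 17/26 ≈ 0.65385 half-lives elapse, leaving f ≈ 0.6356 of each dose.
Single-dose peak C₀ = D/Vd = 1771/197 ≈ 8.990 mcg/mL.
Steady-state trough Cmin,ss = C₀·f/(1−f) ≈ 8.990 × 0.6356/0.3644 ≈ 15.681 mcg/mL.
Trough 15.7 mcg/mL vs MEC 19 mcg/mL: subtherapeutic.

15.7 mcg/mL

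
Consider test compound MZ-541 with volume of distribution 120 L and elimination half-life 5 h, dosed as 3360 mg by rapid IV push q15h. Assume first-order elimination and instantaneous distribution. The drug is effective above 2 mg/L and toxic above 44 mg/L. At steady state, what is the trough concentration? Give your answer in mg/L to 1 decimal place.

τ = 15 h = 3 half-lives, so f = (1/2)^3 = 0.125.
At steady state, R = 1/(1 − 0.125) = 8/7.
Single-dose peak C₀ = D/Vd = 3360/120 = 28 mg/L.
Steady-state peak Cmax,ss = C₀·R = 28 × 8/7 ≈ 32.000 mg/L.
Steady-state trough Cmin,ss = Cmax,ss·f ≈ 32.000 × 0.125 ≈ 4.000 mg/L.
Trough 4.0 mg/L vs MEC 2 mg/L: adequate.

4.0 mg/L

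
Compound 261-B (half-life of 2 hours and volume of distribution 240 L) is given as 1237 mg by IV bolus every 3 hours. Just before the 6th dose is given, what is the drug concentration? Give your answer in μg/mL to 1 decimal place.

2.8 μg/mL

f = (1/2)^(τ/t½) = (1/2)^(3/2) ≈ 0.3536.
C₀ = D/Vd = 1237/240 ≈ 5.154 μg/mL.
Before the 6th dose, 5 doses have been given. Superposition: Cmin = C₀·(f + f² + … + f^5).
≈ 5.154 × (0.3536 + 0.1250 + 0.0442 + 0.0156 + 0.0055) ≈ 5.154 × 0.5439 ≈ 2.803 μg/mL.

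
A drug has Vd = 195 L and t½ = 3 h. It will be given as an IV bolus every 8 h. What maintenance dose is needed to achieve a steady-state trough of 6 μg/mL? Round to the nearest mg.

6259 mg

τ/t½ = 8/3 ≈ 2.6667, so f = (1/2)^(8/3) ≈ 0.157490.
Cmin,ss = (D/Vd)·f/(1−f), so D = Cmin,ss·Vd·(1−f)/f.
D = 6 × 195 × (1−f)/f ≈ 6 × 195 × 5.34961 ≈ 6259.04 mg.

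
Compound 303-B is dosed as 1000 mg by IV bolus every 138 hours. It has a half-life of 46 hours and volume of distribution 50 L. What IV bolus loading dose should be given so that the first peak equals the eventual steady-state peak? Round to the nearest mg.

1143 mg

f = (1/2)^(138/46) ≈ 0.125000; accumulation ratio R = 1/(1−f) ≈ 1.14286.
Loading dose to hit Cmax,ss on first dose: D_load = D_maint·R ≈ 1000 × 1.14286 ≈ 1142.86 mg.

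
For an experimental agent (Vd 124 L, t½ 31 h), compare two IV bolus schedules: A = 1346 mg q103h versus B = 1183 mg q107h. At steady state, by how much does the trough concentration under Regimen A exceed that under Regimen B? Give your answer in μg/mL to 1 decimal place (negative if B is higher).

Regimen A: f = (1/2)^(103/31) ≈ 0.1000; Cmin,ss = (1346/124)·f/(1−f) ≈ 1.206 μg/mL.
Regimen B: f = (1/2)^(107/31) ≈ 0.0914; Cmin,ss = (1183/124)·f/(1−f) ≈ 0.960 μg/mL.
Difference ≈ 1.206 − 0.960 ≈ 0.246 μg/mL.

0.2 μg/mL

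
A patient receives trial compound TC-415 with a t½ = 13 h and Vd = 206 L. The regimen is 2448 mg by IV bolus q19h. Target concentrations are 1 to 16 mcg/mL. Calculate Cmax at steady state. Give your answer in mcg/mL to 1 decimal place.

18.7 mcg/mL

τ/t½ = 19/13 ≈ 1.4615, so fraction remaining f = (1/2)^(19/13) ≈ 0.3631.
Accumulation ratio R = 1/(1 − f) ≈ 1/0.6369 ≈ 1.5701.
Each bolus raises the concentration by D/Vd = 2448/206 ≈ 11.883 mcg/mL.
Cmax,ss = C₀/(1 − f) ≈ 11.883/0.6369 ≈ 18.658 mcg/mL.
Peak 18.7 mcg/mL vs MTC 16 mcg/mL: exceeds toxic threshold.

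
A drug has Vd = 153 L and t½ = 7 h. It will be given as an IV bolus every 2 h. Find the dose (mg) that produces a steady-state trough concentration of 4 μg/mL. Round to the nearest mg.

τ/t½ = 2/7 ≈ 0.28571, so f = (1/2)^(2/7) ≈ 0.820335.
Cmin,ss = (D/Vd)·f/(1−f), so D = Cmin,ss·Vd·(1−f)/f.
D = 4 × 153 × (1−f)/f ≈ 4 × 153 × 0.21901 ≈ 134.03 mg.

134 mg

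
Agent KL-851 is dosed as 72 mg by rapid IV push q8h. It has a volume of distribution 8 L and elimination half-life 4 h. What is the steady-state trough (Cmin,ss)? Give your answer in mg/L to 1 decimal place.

3.0 mg/L

τ = 8 h = 2 half-lives, so f = (1/2)^2 = 0.25.
Accumulation ratio R = 1/(1 − f) = 1/0.75 = 4/3.
Single-dose peak C₀ = D/Vd = 72/8 = 9 mg/L.
Steady-state peak Cmax,ss = C₀·R = 9 × 4/3 ≈ 12.000 mg/L.
Steady-state trough Cmin,ss = Cmax,ss·f ≈ 12.000 × 0.25 ≈ 3.000 mg/L.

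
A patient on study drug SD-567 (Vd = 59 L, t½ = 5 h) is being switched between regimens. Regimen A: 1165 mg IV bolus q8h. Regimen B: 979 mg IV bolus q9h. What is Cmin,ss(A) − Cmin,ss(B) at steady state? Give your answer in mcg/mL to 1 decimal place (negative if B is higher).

Regimen A: f = (1/2)^(8/5) ≈ 0.3299; Cmin,ss = (1165/59)·f/(1−f) ≈ 9.721 mcg/mL.
Regimen B: f = (1/2)^(9/5) ≈ 0.2872; Cmin,ss = (979/59)·f/(1−f) ≈ 6.686 mcg/mL.
Difference ≈ 9.721 − 6.686 ≈ 3.035 mcg/mL.

3.0 mcg/mL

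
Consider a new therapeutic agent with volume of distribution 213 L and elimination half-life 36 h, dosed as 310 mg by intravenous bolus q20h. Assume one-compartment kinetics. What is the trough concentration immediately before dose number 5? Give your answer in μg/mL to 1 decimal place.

2.4 μg/mL

f = (1/2)^(τ/t½) = (1/2)^(20/36) ≈ 0.6804.
C₀ = D/Vd = 310/213 ≈ 1.455 μg/mL.
Before the 5th dose, 4 doses have been given. Superposition: Cmin = C₀·(f + f² + … + f^4).
≈ 1.455 × (0.6804 + 0.4629 + 0.3150 + 0.2143) ≈ 1.455 × 1.6726 ≈ 2.434 μg/mL.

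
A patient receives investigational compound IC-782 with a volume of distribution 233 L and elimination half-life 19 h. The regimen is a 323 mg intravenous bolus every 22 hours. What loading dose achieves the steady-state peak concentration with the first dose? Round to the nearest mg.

f = (1/2)^(22/19) ≈ 0.448166; accumulation ratio R = 1/(1−f) ≈ 1.81214.
Loading dose to hit Cmax,ss on first dose: D_load = D_maint·R ≈ 323 × 1.81214 ≈ 585.32 mg.

585 mg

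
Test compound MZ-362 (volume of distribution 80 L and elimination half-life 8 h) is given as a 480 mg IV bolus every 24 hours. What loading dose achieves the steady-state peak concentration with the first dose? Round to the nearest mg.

549 mg

f = (1/2)^(24/8) ≈ 0.125000; accumulation ratio R = 1/(1−f) ≈ 1.14286.
Loading dose to hit Cmax,ss on first dose: D_load = D_maint·R ≈ 480 × 1.14286 ≈ 548.57 mg.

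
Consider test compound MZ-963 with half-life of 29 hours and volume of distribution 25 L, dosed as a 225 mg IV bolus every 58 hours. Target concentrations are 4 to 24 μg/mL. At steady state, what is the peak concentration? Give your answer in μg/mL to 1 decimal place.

12.0 μg/mL

τ = 58 h = 2 half-lives, so f = (1/2)^2 = 0.25.
At steady state, R = 1/(1 − 0.25) = 4/3.
Single-dose peak C₀ = D/Vd = 225/25 = 9 μg/mL.
Steady-state peak Cmax,ss = C₀·R = 9 × 4/3 ≈ 12.000 μg/mL.
Peak 12.0 μg/mL vs MTC 24 μg/mL: below toxic threshold.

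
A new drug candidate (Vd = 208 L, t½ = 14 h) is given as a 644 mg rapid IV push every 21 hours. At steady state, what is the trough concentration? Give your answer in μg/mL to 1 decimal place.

Over one 21-h interval, 21/14 ≈ 1.5 half-lives elapse, leaving f ≈ 0.3536 of each dose.
Each bolus raises the concentration by D/Vd = 644/208 ≈ 3.096 μg/mL.
Steady-state trough Cmin,ss = C₀·f/(1−f) ≈ 3.096 × 0.3536/0.6464 ≈ 1.694 μg/mL.

1.7 μg/mL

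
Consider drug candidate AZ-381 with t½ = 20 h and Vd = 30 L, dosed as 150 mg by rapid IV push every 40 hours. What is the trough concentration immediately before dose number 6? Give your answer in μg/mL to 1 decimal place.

1.7 μg/mL

f = (1/2)^(τ/t½) = (1/2)^(40/20) ≈ 0.2500.
C₀ = D/Vd = 150/30 ≈ 5.000 μg/mL.
Before the 6th dose, 5 doses have been given. Superposition: Cmin = C₀·(f + f² + … + f^5).
≈ 5.000 × (0.2500 + 0.0625 + 0.0156 + 0.0039 + 0.0010) ≈ 5.000 × 0.3330 ≈ 1.665 μg/mL.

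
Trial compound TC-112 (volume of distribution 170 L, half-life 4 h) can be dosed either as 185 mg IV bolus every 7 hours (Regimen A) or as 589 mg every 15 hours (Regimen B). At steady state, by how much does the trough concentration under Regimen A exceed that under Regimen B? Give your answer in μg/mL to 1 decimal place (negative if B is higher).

0.2 μg/mL

Regimen A: f = (1/2)^(7/4) ≈ 0.2973; Cmin,ss = (185/170)·f/(1−f) ≈ 0.460 μg/mL.
Regimen B: f = (1/2)^(15/4) ≈ 0.0743; Cmin,ss = (589/170)·f/(1−f) ≈ 0.278 μg/mL.
Difference ≈ 0.460 − 0.278 ≈ 0.182 μg/mL.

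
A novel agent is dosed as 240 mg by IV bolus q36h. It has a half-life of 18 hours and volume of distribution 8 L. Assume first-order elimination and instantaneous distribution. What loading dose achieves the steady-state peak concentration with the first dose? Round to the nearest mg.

f = (1/2)^(36/18) ≈ 0.250000; accumulation ratio R = 1/(1−f) ≈ 1.33333.
Loading dose to hit Cmax,ss on first dose: D_load = D_maint·R ≈ 240 × 1.33333 ≈ 320.00 mg.

320 mg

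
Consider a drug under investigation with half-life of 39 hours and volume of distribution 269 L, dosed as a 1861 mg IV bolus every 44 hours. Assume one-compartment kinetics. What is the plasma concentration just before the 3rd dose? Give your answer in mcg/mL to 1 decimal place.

f = (1/2)^(τ/t½) = (1/2)^(44/39) ≈ 0.4575.
C₀ = D/Vd = 1861/269 ≈ 6.918 mcg/mL.
Before the 3rd dose, 2 doses have been given. Superposition: Cmin = C₀·(f + f²).
≈ 6.918 × (0.4575 + 0.2093) ≈ 6.918 × 0.6668 ≈ 4.613 mcg/mL.

4.6 mcg/mL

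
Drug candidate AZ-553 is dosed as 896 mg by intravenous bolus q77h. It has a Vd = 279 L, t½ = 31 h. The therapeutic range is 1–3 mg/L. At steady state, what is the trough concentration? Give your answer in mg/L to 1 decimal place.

0.7 mg/L

τ/t½ = 77/31 ≈ 2.4839, so fraction remaining f = (1/2)^(77/31) ≈ 0.1788.
At steady state, accumulation factor R = 1/(1 − e^(−kτ)) ≈ 1.2177.
Single-dose peak C₀ = D/Vd = 896/279 ≈ 3.211 mg/L.
Steady-state peak Cmax,ss = C₀·R ≈ 3.211 × 1.2177 ≈ 3.910 mg/L.
One interval later, Cmin,ss = Cmax,ss·e^(−kτ) ≈ 3.910 × 0.1788 ≈ 0.699 mg/L.
Trough 0.7 mg/L vs MEC 1 mg/L: subtherapeutic.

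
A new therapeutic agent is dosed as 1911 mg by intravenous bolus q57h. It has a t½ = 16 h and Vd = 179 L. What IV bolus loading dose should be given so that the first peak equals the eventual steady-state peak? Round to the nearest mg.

f = (1/2)^(57/16) ≈ 0.084641; accumulation ratio R = 1/(1−f) ≈ 1.09247.
Loading dose to hit Cmax,ss on first dose: D_load = D_maint·R ≈ 1911 × 1.09247 ≈ 2087.71 mg.

2088 mg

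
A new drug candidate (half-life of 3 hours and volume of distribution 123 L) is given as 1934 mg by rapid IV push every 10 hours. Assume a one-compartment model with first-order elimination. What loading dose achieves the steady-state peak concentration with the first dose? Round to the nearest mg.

2147 mg

f = (1/2)^(10/3) ≈ 0.099213; accumulation ratio R = 1/(1−f) ≈ 1.11014.
Loading dose to hit Cmax,ss on first dose: D_load = D_maint·R ≈ 1934 × 1.11014 ≈ 2147.01 mg.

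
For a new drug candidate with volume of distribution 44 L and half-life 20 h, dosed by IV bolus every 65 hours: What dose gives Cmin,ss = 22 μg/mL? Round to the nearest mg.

τ/t½ = 65/20 ≈ 3.25, so f = (1/2)^(65/20) ≈ 0.105112.
Cmin,ss = (D/Vd)·f/(1−f), so D = Cmin,ss·Vd·(1−f)/f.
D = 22 × 44 × (1−f)/f ≈ 22 × 44 × 8.51366 ≈ 8241.22 mg.

8241 mg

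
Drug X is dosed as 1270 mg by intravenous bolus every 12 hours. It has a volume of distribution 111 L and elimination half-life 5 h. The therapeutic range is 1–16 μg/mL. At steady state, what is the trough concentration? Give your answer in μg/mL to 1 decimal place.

τ/t½ = 12/5 ≈ 2.4, so fraction remaining f = (1/2)^(12/5) ≈ 0.1895.
Single-dose peak C₀ = D/Vd = 1270/111 ≈ 11.441 μg/mL.
Steady-state trough Cmin,ss = C₀·f/(1−f) ≈ 11.441 × 0.1895/0.8105 ≈ 2.675 μg/mL.
Trough 2.7 μg/mL vs MEC 1 μg/mL: adequate.

2.7 μg/mL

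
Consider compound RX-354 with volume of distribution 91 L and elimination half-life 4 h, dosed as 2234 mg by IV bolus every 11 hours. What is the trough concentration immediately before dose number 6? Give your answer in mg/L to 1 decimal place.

f = (1/2)^(τ/t½) = (1/2)^(11/4) ≈ 0.1487.
C₀ = D/Vd = 2234/91 ≈ 24.549 mg/L.
Before the 6th dose, 5 doses have been given. Superposition: Cmin = C₀·(f + f² + … + f^5).
≈ 24.549 × (0.1487 + 0.0221 + 0.0033 + 0.0005 + 0.0001) ≈ 24.549 × 0.1747 ≈ 4.289 mg/L.

4.3 mg/L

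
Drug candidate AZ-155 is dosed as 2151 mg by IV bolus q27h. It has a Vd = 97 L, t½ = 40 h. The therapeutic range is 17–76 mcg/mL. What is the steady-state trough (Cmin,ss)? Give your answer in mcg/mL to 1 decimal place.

Over one 27-h interval, 27/40 ≈ 0.675 half-lives elapse, leaving f ≈ 0.6263 of each dose.
Accumulation ratio R = 1/(1 − f) ≈ 1/0.3737 ≈ 2.6759.
Single-dose peak C₀ = D/Vd = 2151/97 ≈ 22.175 mcg/mL.
Cmax,ss = C₀/(1 − f) ≈ 22.175/0.3737 ≈ 59.339 mcg/mL.
Steady-state trough Cmin,ss = Cmax,ss·f ≈ 59.339 × 0.6263 ≈ 37.164 mcg/mL.
Trough 37.2 mcg/mL vs MEC 17 mcg/mL: adequate.

37.2 mcg/mL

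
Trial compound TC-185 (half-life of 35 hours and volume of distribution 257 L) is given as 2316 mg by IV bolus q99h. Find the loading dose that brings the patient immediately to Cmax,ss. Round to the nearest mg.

2695 mg

f = (1/2)^(99/35) ≈ 0.140772; accumulation ratio R = 1/(1−f) ≈ 1.16384.
Loading dose to hit Cmax,ss on first dose: D_load = D_maint·R ≈ 2316 × 1.16384 ≈ 2695.45 mg.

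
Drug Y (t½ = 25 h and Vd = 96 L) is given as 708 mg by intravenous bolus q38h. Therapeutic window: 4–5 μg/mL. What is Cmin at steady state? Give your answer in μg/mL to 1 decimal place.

3.9 μg/mL

Over one 38-h interval, 38/25 ≈ 1.52 half-lives elapse, leaving f ≈ 0.3487 of each dose.
Accumulation ratio R = 1/(1 − f) ≈ 1/0.6513 ≈ 1.5354.
Each bolus raises the concentration by D/Vd = 708/96 ≈ 7.375 μg/mL.
Cmax,ss = C₀/(1 − f) ≈ 7.375/0.6513 ≈ 11.324 μg/mL.
Steady-state trough Cmin,ss = Cmax,ss·f ≈ 11.324 × 0.3487 ≈ 3.949 μg/mL.
Trough 3.9 μg/mL vs MEC 4 μg/mL: subtherapeutic.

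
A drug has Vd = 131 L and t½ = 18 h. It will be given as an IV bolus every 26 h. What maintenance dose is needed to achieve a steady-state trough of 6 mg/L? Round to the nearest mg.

1353 mg

τ/t½ = 26/18 ≈ 1.4444, so f = (1/2)^(26/18) ≈ 0.367434.
Cmin,ss = (D/Vd)·f/(1−f), so D = Cmin,ss·Vd·(1−f)/f.
D = 6 × 131 × (1−f)/f ≈ 6 × 131 × 1.72158 ≈ 1353.16 mg.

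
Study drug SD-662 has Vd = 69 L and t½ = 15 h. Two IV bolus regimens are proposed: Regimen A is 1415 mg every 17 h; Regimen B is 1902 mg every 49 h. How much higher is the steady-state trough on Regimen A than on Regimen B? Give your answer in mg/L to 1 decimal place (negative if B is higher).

14.0 mg/L

Regimen A: f = (1/2)^(17/15) ≈ 0.4559; Cmin,ss = (1415/69)·f/(1−f) ≈ 17.183 mg/L.
Regimen B: f = (1/2)^(49/15) ≈ 0.1039; Cmin,ss = (1902/69)·f/(1−f) ≈ 3.196 mg/L.
Difference ≈ 17.183 − 3.196 ≈ 13.987 mg/L.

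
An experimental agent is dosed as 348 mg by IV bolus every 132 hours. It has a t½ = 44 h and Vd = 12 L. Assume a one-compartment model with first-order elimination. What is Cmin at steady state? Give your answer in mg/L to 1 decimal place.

τ = 132 h = 3 half-lives, so f = (1/2)^3 = 0.125.
Accumulation ratio R = 1/(1 − f) = 1/0.875 = 8/7.
Single-dose peak C₀ = D/Vd = 348/12 = 29 mg/L.
Steady-state peak Cmax,ss = C₀·R = 29 × 8/7 ≈ 33.143 mg/L.
Steady-state trough Cmin,ss = Cmax,ss·f ≈ 33.143 × 0.125 ≈ 4.143 mg/L.

4.1 mg/L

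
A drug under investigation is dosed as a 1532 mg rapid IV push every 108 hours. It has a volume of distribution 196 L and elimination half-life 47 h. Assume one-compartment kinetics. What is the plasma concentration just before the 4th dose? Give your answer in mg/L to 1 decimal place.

f = (1/2)^(τ/t½) = (1/2)^(108/47) ≈ 0.2034.
C₀ = D/Vd = 1532/196 ≈ 7.816 mg/L.
Before the 4th dose, 3 doses have been given. Superposition: Cmin = C₀·(f + f² + … + f^3).
≈ 7.816 × (0.2034 + 0.0414 + 0.0084) ≈ 7.816 × 0.2532 ≈ 1.979 mg/L.

2.0 mg/L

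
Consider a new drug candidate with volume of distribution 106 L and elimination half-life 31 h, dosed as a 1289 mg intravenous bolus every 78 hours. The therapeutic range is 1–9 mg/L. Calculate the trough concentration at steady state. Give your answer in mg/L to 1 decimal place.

τ/t½ = 78/31 ≈ 2.5161, so fraction remaining f = (1/2)^(78/31) ≈ 0.1748.
Single-dose peak C₀ = D/Vd = 1289/106 ≈ 12.160 mg/L.
Steady-state trough Cmin,ss = C₀·f/(1−f) ≈ 12.160 × 0.1748/0.8252 ≈ 2.576 mg/L.
Trough 2.6 mg/L vs MEC 1 mg/L: adequate.

2.6 mg/L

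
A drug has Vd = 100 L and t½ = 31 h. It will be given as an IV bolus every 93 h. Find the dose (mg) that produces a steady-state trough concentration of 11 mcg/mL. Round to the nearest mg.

τ/t½ = 93/31 ≈ 3, so f = (1/2)^(93/31) ≈ 0.125000.
Cmin,ss = (D/Vd)·f/(1−f), so D = Cmin,ss·Vd·(1−f)/f.
D = 11 × 100 × (1−f)/f ≈ 11 × 100 × 7.00000 ≈ 7700.00 mg.

7700 mg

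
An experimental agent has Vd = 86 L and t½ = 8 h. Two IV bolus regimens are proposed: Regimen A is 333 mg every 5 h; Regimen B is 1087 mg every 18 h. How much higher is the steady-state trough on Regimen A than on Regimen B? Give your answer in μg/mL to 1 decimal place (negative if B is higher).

Regimen A: f = (1/2)^(5/8) ≈ 0.6484; Cmin,ss = (333/86)·f/(1−f) ≈ 7.141 μg/mL.
Regimen B: f = (1/2)^(18/8) ≈ 0.2102; Cmin,ss = (1087/86)·f/(1−f) ≈ 3.364 μg/mL.
Difference ≈ 7.141 − 3.364 ≈ 3.777 μg/mL.

3.8 μg/mL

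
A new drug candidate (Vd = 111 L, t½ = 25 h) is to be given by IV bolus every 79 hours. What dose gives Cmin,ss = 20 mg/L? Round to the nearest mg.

17623 mg

τ/t½ = 79/25 ≈ 3.16, so f = (1/2)^(79/25) ≈ 0.111878.
Cmin,ss = (D/Vd)·f/(1−f), so D = Cmin,ss·Vd·(1−f)/f.
D = 20 × 111 × (1−f)/f ≈ 20 × 111 × 7.93831 ≈ 17623.05 mg.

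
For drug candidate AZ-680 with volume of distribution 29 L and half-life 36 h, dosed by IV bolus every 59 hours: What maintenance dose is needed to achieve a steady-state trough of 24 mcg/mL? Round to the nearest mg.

τ/t½ = 59/36 ≈ 1.6389, so f = (1/2)^(59/36) ≈ 0.321104.
Cmin,ss = (D/Vd)·f/(1−f), so D = Cmin,ss·Vd·(1−f)/f.
D = 24 × 29 × (1−f)/f ≈ 24 × 29 × 2.11426 ≈ 1471.52 mg.

1472 mg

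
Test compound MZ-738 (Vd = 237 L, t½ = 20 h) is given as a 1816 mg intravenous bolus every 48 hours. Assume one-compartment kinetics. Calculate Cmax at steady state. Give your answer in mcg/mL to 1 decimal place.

9.5 mcg/mL

k = ln2/t½ = ln2/20 ≈ 0.034657 h⁻¹; fraction remaining f = e^(−kτ) = e^(−0.034657×48) ≈ 0.1895.
At steady state, accumulation factor R = 1/(1 − e^(−kτ)) ≈ 1.2338.
Each bolus raises the concentration by D/Vd = 1816/237 ≈ 7.662 mcg/mL.
Cmax,ss = C₀/(1 − f) ≈ 7.662/0.8105 ≈ 9.453 mcg/mL.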